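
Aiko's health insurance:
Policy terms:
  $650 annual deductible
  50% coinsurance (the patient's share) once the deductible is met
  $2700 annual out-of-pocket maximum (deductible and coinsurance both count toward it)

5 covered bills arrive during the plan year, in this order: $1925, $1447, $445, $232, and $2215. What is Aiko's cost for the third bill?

$222.50

Bill 1, $1925: $650 finishes the deductible; $1275 goes to coinsurance; coinsurance $1275 × 50% = $637.50. Cost to patient: $1287.50. OOP to date $1287.50.
Bill 2, $1447: 50% coinsurance on $1447 = $723.50. Cost to patient: $723.50. OOP to date $2011.
Bill 3, $445: 50% coinsurance on $445 = $222.50. Patient owes $222.50 (running OOP $2233.50).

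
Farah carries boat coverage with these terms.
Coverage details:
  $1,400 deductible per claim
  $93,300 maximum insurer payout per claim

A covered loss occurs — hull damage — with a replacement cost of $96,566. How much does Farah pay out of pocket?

$3,266

Subtract the deductible: $96,566 − $1,400 = $95,166.
$95,166 exceeds the $93,300 limit, so the insurer pays the limit: $93,300.
Out of pocket: $96,566 − $93,300 = $3,266.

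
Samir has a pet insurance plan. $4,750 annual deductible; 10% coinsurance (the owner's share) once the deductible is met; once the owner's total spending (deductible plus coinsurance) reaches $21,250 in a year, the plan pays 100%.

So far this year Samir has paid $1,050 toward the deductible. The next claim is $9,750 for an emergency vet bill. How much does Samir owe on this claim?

Remaining deductible: $4,750 − $1,050 = $3,700.
The remaining $6,050 (= $9,750 − $3,700) moves to coinsurance.
Coinsurance: $6,050 × 10% = $605.
That puts the owner's cost at $3,700 + $605 = $4,305 before any cap.
Total out-of-pocket so far would be $1,050 + $4,305 = $5,355, below the $21,250 cap — no reduction.

$4,305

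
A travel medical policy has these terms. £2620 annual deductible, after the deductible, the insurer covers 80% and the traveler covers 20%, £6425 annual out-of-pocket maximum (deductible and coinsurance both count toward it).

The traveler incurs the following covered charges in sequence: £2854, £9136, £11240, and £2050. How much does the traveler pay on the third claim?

#1 (£2854): £2620 to deductible, leaving £234; 20% of £234 = £46.80. Traveler owes £2666.80 (running OOP £2666.80).
#2 (£9136): 20% coinsurance on £9136 = £1827.20. Cost to traveler: £1827.20. OOP to date £4494.
#3 (£11240): deductible met; 20% of £11240 = £2248. That would push OOP to £6742, over the £6425 cap, so traveler pays £6425 − £4494 = £1931.

£1931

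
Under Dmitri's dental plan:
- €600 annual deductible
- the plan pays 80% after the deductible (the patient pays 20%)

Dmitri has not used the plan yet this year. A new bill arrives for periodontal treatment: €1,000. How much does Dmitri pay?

€680

Deductible not yet touched, so the first €600 of the bill goes to the deductible.
That leaves €1,000 − €600 = €400 for coinsurance.
Coinsurance: €400 × 20% = €80.
Patient responsibility: €600 + €80 = €680.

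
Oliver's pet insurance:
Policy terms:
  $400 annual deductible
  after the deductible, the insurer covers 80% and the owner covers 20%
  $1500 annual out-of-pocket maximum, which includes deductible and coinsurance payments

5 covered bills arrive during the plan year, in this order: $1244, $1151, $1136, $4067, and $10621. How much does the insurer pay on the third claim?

$908.80

Claim 1 ($1244): $400 finishes the deductible; $844 goes to coinsurance; owner's 20% is $168.80. Owner pays $568.80; OOP now $568.80. Insurer: $1244 − $568.80 = $675.20.
Claim 2 ($1151): deductible met; 20% of $1151 = $230.20. Cost to owner: $230.20. OOP to date $799. Insurer: $1151 − $230.20 = $920.80.
Claim 3 ($1136): deductible already satisfied, so owner's share is 20% × $1136 = $227.20. Owner pays $227.20; OOP now $1026.20. Insurer: $1136 − $227.20 = $908.80.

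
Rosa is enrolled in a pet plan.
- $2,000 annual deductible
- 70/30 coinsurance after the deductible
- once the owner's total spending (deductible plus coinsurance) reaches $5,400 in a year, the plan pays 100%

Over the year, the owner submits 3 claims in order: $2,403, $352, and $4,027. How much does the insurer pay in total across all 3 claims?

$3,347.40

Claim 1 ($2,403): $2,000 to deductible, leaving $403; coinsurance $403 × 30% = $120.90. Owner owes $2,120.90 (running OOP $2,120.90). Plan pays $2,403 − $2,120.90 = $282.10.
Claim 2 ($352): deductible already satisfied, so owner's share is 30% × $352 = $105.60. Owner pays $105.60; OOP now $2,226.50. Plan pays $352 − $105.60 = $246.40.
Claim 3 ($4,027): deductible met; 30% of $4,027 = $1,208.10. Owner owes $1,208.10 (running OOP $3,434.60). Plan pays $4,027 − $1,208.10 = $2,818.90.
Insurer total: $282.10 + $246.40 + $2,818.90 = $3,347.40.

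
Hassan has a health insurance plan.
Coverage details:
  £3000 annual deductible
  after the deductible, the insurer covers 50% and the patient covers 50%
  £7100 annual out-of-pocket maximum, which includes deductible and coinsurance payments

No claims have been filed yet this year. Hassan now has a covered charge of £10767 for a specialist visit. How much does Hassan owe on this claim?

£6883.50

Deductible not yet touched, so the first £3000 of the bill goes to the deductible.
The remaining £7767 (= £10767 − £3000) moves to coinsurance.
Patient's 50% share of £7767 is £3883.50.
Patient responsibility before any cap: £3000 + £3883.50 = £6883.50.
Year-to-date out-of-pocket becomes £0 + £6883.50 = £6883.50, still under the £7100 maximum, so no cap applies.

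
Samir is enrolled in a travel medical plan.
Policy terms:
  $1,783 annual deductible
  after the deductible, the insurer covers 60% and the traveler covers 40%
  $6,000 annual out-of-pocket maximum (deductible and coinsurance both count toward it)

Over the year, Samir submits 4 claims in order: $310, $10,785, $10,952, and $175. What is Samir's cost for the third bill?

Claim 1 ($310): entire amount goes to the deductible. Traveler owes $310 (running OOP $310).
Claim 2 ($10,785): $1,473 finishes the deductible; $9,312 goes to coinsurance; traveler's 40% is $3,724.80. Traveler pays $5,197.80; OOP now $5,507.80.
Claim 3 ($10,952): deductible already satisfied, so traveler's share is 40% × $10,952 = $4,380.80. That would push OOP to $9,888.60, over the $6,000 cap, so traveler pays $6,000 − $5,507.80 = $492.20.

$492.20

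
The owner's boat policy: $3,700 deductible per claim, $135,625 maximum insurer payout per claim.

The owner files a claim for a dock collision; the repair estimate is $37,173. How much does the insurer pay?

$33,473

Less the $3,700 deductible: $37,173 − $3,700 = $33,473.
$33,473 ≤ $135,625, so the limit doesn't bind; insurer pays $33,473.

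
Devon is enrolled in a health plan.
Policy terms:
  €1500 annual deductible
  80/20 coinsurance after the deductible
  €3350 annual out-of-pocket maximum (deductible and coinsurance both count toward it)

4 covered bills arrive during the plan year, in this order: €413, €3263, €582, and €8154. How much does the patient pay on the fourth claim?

€1298.40

Claim 1 — €413: entire amount goes to the deductible. Patient owes €413 (running OOP €413).
Claim 2 — €3263: €1087 finishes the deductible; €2176 goes to coinsurance; coinsurance €2176 × 20% = €435.20. Patient owes €1522.20 (running OOP €1935.20).
Claim 3 — €582: deductible met; 20% of €582 = €116.40. Cost to patient: €116.40. OOP to date €2051.60.
Claim 4 — €8154: deductible met; 20% of €8154 = €1630.80. OOP would hit €3682.40 > €3350, so the cap limits the patient to €3350 − €2051.60 = €1298.40.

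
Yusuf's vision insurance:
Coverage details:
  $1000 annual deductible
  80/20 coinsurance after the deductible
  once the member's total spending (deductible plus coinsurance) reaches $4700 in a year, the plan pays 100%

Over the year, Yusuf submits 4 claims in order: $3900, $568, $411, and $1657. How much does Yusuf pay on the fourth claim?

Claim 1 ($3900): $1000 finishes the deductible; $2900 goes to coinsurance; 20% of $2900 = $580. Cost to member: $1580. OOP to date $1580.
Claim 2 ($568): deductible already satisfied, so member's share is 20% × $568 = $113.60. Member pays $113.60; OOP now $1693.60.
Claim 3 ($411): deductible already satisfied, so member's share is 20% × $411 = $82.20. Cost to member: $82.20. OOP to date $1775.80.
Claim 4 ($1657): 20% coinsurance on $1657 = $331.40. Member owes $331.40 (running OOP $2107.20).

$331.40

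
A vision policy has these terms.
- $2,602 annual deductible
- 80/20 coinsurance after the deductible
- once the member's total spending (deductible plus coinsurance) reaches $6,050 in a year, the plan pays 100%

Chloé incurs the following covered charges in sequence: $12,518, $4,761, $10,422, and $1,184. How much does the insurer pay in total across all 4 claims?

Claim 1 — $12,518: deductible takes $2,602, $9,916 remains; 20% of $9,916 = $1,983.20. Member owes $4,585.20 (running OOP $4,585.20). Plan pays $12,518 − $4,585.20 = $7,932.80.
Claim 2 — $4,761: deductible met; 20% of $4,761 = $952.20. Member pays $952.20; OOP now $5,537.40. Insurer: $4,761 − $952.20 = $3,808.80.
Claim 3 — $10,422: deductible already satisfied, so member's share is 20% × $10,422 = $2,084.40. Adding that to $5,537.40 gives $7,621.80, past the $6,050 cap; member pays only $6,050 − $5,537.40 = $512.60. Insurer: $10,422 − $512.60 = $9,909.40.
Claim 4 — $1,184: deductible already satisfied, so member's share is 20% × $1,184 = $236.80. Adding that to $6,050 gives $6,286.80, past the $6,050 cap; member pays only $6,050 − $6,050 = $0. Plan pays $1,184 − $0 = $1,184.
Insurer total: $7,932.80 + $3,808.80 + $9,909.40 + $1,184 = $22,835.

$22,835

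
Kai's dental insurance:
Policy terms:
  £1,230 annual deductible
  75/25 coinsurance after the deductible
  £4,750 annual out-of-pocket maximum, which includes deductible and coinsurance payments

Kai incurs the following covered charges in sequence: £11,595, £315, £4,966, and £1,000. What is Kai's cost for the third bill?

£850

Bill 1, £11,595: £1,230 finishes the deductible; £10,365 goes to coinsurance; coinsurance £10,365 × 25% = £2,591.25. Patient pays £3,821.25; OOP now £3,821.25.
Bill 2, £315: 25% coinsurance on £315 = £78.75. Cost to patient: £78.75. OOP to date £3,900.
Bill 3, £4,966: deductible already satisfied, so patient's share is 25% × £4,966 = £1,241.50. That would push OOP to £5,141.50, over the £4,750 cap, so patient pays £4,750 − £3,900 = £850.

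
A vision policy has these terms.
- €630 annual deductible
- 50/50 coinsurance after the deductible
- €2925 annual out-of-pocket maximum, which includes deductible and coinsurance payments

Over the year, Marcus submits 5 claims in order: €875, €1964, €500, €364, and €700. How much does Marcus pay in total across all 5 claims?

Claim 1 — €875: €630 finishes the deductible; €245 goes to coinsurance; 50% of €245 = €122.50. Member pays €752.50; OOP now €752.50.
Claim 2 — €1964: deductible met; 50% of €1964 = €982. Member pays €982; OOP now €1734.50.
Claim 3 — €500: deductible met; 50% of €500 = €250. Member owes €250 (running OOP €1984.50).
Claim 4 — €364: deductible met; 50% of €364 = €182. Member owes €182 (running OOP €2166.50).
Claim 5 — €700: deductible met; 50% of €700 = €350. Cost to member: €350. OOP to date €2516.50.
Total paid by the member: €752.50 + €982 + €250 + €182 + €350 = €2516.50.

€2516.50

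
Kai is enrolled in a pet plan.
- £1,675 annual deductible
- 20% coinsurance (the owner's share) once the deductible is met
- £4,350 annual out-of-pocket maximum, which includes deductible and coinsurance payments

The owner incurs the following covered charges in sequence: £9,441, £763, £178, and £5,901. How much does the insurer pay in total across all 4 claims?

£11,933

Claim 1 (£9,441): £1,675 finishes the deductible; £7,766 goes to coinsurance; coinsurance £7,766 × 20% = £1,553.20. Owner owes £3,228.20 (running OOP £3,228.20). Insurer: £9,441 − £3,228.20 = £6,212.80.
Claim 2 (£763): deductible met; 20% of £763 = £152.60. Owner pays £152.60; OOP now £3,380.80. Plan pays £763 − £152.60 = £610.40.
Claim 3 (£178): deductible met; 20% of £178 = £35.60. Cost to owner: £35.60. OOP to date £3,416.40. Insurer: £178 − £35.60 = £142.40.
Claim 4 (£5,901): deductible met; 20% of £5,901 = £1,180.20. That would push OOP to £4,596.60, over the £4,350 cap, so owner pays £4,350 − £3,416.40 = £933.60. Plan pays £5,901 − £933.60 = £4,967.40.
Insurer total = bills − owner's total = £16,283 − £4,350 = £11,933.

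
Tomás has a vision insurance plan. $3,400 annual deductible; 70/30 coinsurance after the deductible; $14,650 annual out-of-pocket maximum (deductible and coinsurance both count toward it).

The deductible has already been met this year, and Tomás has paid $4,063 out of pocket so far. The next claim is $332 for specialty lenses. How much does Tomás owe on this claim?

The deductible is already satisfied, so the full bill goes to coinsurance.
Coinsurance: $332 × 30% = $99.60.
Year-to-date out-of-pocket becomes $4,063 + $99.60 = $4,162.60, still under the $14,650 maximum, so no cap applies.

$99.60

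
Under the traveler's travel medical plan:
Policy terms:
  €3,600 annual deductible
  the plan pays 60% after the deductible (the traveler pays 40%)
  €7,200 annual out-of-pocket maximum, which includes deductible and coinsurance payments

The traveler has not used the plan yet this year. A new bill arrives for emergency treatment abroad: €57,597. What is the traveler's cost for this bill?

Nothing has been paid toward the €3,600 deductible, so the first €3,600 of this charge is applied there.
The remaining €53,997 (= €57,597 − €3,600) moves to coinsurance.
Traveler's 40% share of €53,997 is €21,598.80.
That puts the traveler's cost at €3,600 + €21,598.80 = €25,198.80 before any cap.
Year-to-date out-of-pocket would reach €0 + €25,198.80 = €25,198.80, above the €7,200 maximum, so the traveler pays only €7,200 − €0 = €7,200.

€7,200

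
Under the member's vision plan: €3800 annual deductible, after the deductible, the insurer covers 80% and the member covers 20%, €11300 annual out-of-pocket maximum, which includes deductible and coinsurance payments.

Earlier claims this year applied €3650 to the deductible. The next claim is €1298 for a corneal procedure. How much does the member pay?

€3650 of the €3800 deductible is already met, leaving €150.
The remaining €1148 (= €1298 − €150) moves to coinsurance.
20% of €1148 = €229.60 falls to the member.
So the member owes €150 + €229.60 = €379.60 before any cap.
Cumulative spending €3650 + €379.60 = €4029.60 stays under the €11300 maximum.

€379.60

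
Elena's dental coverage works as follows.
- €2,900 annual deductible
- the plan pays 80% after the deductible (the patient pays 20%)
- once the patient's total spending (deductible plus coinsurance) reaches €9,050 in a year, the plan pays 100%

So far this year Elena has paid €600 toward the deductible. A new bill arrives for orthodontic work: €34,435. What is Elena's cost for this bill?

€8,450

Remaining deductible: €2,900 − €600 = €2,300.
That leaves €34,435 − €2,300 = €32,135 for coinsurance.
Coinsurance: €32,135 × 20% = €6,427.
Patient responsibility before any cap: €2,300 + €6,427 = €8,727.
Adding €8,727 to the €600 already spent would give €9,327, which exceeds the €9,050 cap; the patient pays just €9,050 − €600 = €8,450.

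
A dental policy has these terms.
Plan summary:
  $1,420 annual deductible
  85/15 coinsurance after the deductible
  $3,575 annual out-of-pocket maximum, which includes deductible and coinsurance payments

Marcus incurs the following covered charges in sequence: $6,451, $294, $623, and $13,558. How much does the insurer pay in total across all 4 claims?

$17,351

#1 ($6,451): $1,420 finishes the deductible; $5,031 goes to coinsurance; coinsurance $5,031 × 15% = $754.65. Patient pays $2,174.65; OOP now $2,174.65. Plan pays $6,451 − $2,174.65 = $4,276.35.
#2 ($294): deductible met; 15% of $294 = $44.10. Patient owes $44.10 (running OOP $2,218.75). Insurer: $294 − $44.10 = $249.90.
#3 ($623): 15% coinsurance on $623 = $93.45. Patient owes $93.45 (running OOP $2,312.20). Plan pays $623 − $93.45 = $529.55.
#4 ($13,558): 15% coinsurance on $13,558 = $2,033.70. OOP would hit $4,345.90 > $3,575, so the cap limits the patient to $3,575 − $2,312.20 = $1,262.80. Plan pays $13,558 − $1,262.80 = $12,295.20.
Insurer total = bills − patient's total = $20,926 − $3,575 = $17,351.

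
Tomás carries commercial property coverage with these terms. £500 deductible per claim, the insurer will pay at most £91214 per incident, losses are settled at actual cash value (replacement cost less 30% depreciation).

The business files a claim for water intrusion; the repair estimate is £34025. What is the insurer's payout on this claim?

At 30% depreciation, ACV = £34025 − £10207.50 = £23817.50.
Subtract the deductible: £23817.50 − £500 = £23317.50.
That's under the £91214 cap, so the insurer reimburses the full £23317.50.

£23317.50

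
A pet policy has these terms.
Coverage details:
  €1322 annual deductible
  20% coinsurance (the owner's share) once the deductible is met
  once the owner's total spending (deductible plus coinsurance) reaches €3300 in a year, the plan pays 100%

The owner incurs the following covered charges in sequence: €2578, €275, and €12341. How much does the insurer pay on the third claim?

#1 (€2578): deductible takes €1322, €1256 remains; 20% of €1256 = €251.20. Owner owes €1573.20 (running OOP €1573.20). Insurer: €2578 − €1573.20 = €1004.80.
#2 (€275): deductible met; 20% of €275 = €55. Owner pays €55; OOP now €1628.20. Plan pays €275 − €55 = €220.
#3 (€12341): deductible met; 20% of €12341 = €2468.20. Adding that to €1628.20 gives €4096.40, past the €3300 cap; owner pays only €3300 − €1628.20 = €1671.80. Plan pays €12341 − €1671.80 = €10669.20.

€10669.20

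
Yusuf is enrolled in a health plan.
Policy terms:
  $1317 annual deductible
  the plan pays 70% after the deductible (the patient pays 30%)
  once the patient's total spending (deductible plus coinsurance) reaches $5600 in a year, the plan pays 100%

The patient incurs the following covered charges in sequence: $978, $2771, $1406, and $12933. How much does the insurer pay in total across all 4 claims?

Claim 1 ($978): fully absorbed by the deductible. Cost to patient: $978. OOP to date $978. Insurer: $978 − $978 = $0.
Claim 2 ($2771): $339 finishes the deductible; $2432 goes to coinsurance; 30% of $2432 = $729.60. Patient owes $1068.60 (running OOP $2046.60). Insurer: $2771 − $1068.60 = $1702.40.
Claim 3 ($1406): 30% coinsurance on $1406 = $421.80. Cost to patient: $421.80. OOP to date $2468.40. Plan pays $1406 − $421.80 = $984.20.
Claim 4 ($12933): deductible already satisfied, so patient's share is 30% × $12933 = $3879.90. That would push OOP to $6348.30, over the $5600 cap, so patient pays $5600 − $2468.40 = $3131.60. Plan pays $12933 − $3131.60 = $9801.40.
Insurer total: $0 + $1702.40 + $984.20 + $9801.40 = $12488.

$12488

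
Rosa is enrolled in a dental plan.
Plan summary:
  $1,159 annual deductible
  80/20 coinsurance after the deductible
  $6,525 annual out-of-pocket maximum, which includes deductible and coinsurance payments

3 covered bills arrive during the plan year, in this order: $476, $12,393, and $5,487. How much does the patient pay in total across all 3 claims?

Bill 1, $476: all of it applies to the deductible. Cost to patient: $476. OOP to date $476.
Bill 2, $12,393: $683 finishes the deductible; $11,710 goes to coinsurance; coinsurance $11,710 × 20% = $2,342. Cost to patient: $3,025. OOP to date $3,501.
Bill 3, $5,487: deductible met; 20% of $5,487 = $1,097.40. Patient owes $1,097.40 (running OOP $4,598.40).
Total paid by the patient: $476 + $3,025 + $1,097.40 = $4,598.40.

$4,598.40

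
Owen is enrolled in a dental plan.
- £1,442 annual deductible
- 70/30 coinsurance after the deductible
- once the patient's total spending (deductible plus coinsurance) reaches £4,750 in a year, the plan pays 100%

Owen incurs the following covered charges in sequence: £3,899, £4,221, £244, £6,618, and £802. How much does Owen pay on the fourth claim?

Bill 1, £3,899: £1,442 finishes the deductible; £2,457 goes to coinsurance; patient's 30% is £737.10. Cost to patient: £2,179.10. OOP to date £2,179.10.
Bill 2, £4,221: 30% coinsurance on £4,221 = £1,266.30. Cost to patient: £1,266.30. OOP to date £3,445.40.
Bill 3, £244: deductible met; 30% of £244 = £73.20. Patient pays £73.20; OOP now £3,518.60.
Bill 4, £6,618: deductible met; 30% of £6,618 = £1,985.40. That would push OOP to £5,504, over the £4,750 cap, so patient pays £4,750 − £3,518.60 = £1,231.40.

£1,231.40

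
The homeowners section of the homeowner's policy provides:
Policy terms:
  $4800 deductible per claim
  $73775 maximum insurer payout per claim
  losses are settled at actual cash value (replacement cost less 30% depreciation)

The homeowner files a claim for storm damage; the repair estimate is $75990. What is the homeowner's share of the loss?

At 30% depreciation, ACV = $75990 − $22797 = $53193.
Less the $4800 deductible: $53193 − $4800 = $48393.
That's under the $73775 cap, so the insurer reimburses the full $48393.
Homeowner's share is the uncovered remainder: $75990 − $48393 = $27597.

$27597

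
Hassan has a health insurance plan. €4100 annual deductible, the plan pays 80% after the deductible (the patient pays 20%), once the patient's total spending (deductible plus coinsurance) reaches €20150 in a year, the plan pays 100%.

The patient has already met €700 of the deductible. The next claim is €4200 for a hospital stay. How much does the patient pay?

€3560

€700 of the €4100 deductible is already met, leaving €3400.
That leaves €4200 − €3400 = €800 for coinsurance.
Patient's 20% share of €800 is €160.
Patient responsibility before any cap: €3400 + €160 = €3560.
Year-to-date out-of-pocket becomes €700 + €3560 = €4260, still under the €20150 maximum, so no cap applies.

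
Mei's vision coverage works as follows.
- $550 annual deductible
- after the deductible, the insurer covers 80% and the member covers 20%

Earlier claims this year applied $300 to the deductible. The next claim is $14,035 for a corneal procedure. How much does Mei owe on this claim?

$300 of the $550 deductible is already met, leaving $250.
The remaining $13,785 (= $14,035 − $250) moves to coinsurance.
Member's 20% share of $13,785 is $2,757.
So the member owes $250 + $2,757 = $3,007.

$3,007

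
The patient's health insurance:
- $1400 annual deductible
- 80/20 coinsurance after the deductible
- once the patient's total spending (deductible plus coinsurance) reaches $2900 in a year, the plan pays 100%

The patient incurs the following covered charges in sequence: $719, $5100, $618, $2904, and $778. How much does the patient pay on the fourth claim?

$492.60

#1 ($719): all of it applies to the deductible. Patient pays $719; OOP now $719.
#2 ($5100): $681 finishes the deductible; $4419 goes to coinsurance; coinsurance $4419 × 20% = $883.80. Patient owes $1564.80 (running OOP $2283.80).
#3 ($618): 20% coinsurance on $618 = $123.60. Patient owes $123.60 (running OOP $2407.40).
#4 ($2904): deductible met; 20% of $2904 = $580.80. Adding that to $2407.40 gives $2988.20, past the $2900 cap; patient pays only $2900 − $2407.40 = $492.60.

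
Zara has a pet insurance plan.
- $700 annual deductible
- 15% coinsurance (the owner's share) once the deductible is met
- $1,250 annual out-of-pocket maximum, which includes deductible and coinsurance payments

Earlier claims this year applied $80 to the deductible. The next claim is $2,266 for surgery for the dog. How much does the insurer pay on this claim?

$1,399.10

$80 of the $700 deductible is already met, leaving $620.
After the $620 deductible portion, $2,266 − $620 = $1,646 is subject to coinsurance.
Owner's 15% share of $1,646 is $246.90.
Owner responsibility before any cap: $620 + $246.90 = $866.90.
Cumulative spending $80 + $866.90 = $946.90 stays under the $1,250 maximum.
The plan picks up $2,266 − $866.90 = $1,399.10.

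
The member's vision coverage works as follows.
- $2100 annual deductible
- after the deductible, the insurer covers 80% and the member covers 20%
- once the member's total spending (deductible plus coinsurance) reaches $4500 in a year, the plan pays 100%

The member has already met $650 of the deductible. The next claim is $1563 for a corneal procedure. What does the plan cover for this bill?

Deductible still to meet: $2100 − $650 = $1450.
The remaining $113 (= $1563 − $1450) moves to coinsurance.
20% of $113 = $22.60 falls to the member.
So the member owes $1450 + $22.60 = $1472.60 before any cap.
Cumulative spending $650 + $1472.60 = $2122.60 stays under the $4500 maximum.
The insurer covers the remainder: $1563 − $1472.60 = $90.40.

$90.40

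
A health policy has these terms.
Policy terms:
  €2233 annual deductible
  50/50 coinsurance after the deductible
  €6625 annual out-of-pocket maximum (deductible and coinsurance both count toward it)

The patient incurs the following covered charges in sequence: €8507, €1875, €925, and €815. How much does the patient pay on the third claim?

€317.50

Claim 1 (€8507): €2233 to deductible, leaving €6274; patient's 50% is €3137. Patient pays €5370; OOP now €5370.
Claim 2 (€1875): 50% coinsurance on €1875 = €937.50. Cost to patient: €937.50. OOP to date €6307.50.
Claim 3 (€925): 50% coinsurance on €925 = €462.50. That would push OOP to €6770, over the €6625 cap, so patient pays €6625 − €6307.50 = €317.50.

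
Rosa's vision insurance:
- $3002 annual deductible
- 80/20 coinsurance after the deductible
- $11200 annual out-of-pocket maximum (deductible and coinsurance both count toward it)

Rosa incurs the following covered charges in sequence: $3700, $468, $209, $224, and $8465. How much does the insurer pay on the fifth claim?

Claim 1 ($3700): $3002 to deductible, leaving $698; coinsurance $698 × 20% = $139.60. Cost to member: $3141.60. OOP to date $3141.60. Plan pays $3700 − $3141.60 = $558.40.
Claim 2 ($468): deductible already satisfied, so member's share is 20% × $468 = $93.60. Member pays $93.60; OOP now $3235.20. Plan pays $468 − $93.60 = $374.40.
Claim 3 ($209): deductible already satisfied, so member's share is 20% × $209 = $41.80. Member pays $41.80; OOP now $3277. Plan pays $209 − $41.80 = $167.20.
Claim 4 ($224): deductible already satisfied, so member's share is 20% × $224 = $44.80. Cost to member: $44.80. OOP to date $3321.80. Plan pays $224 − $44.80 = $179.20.
Claim 5 ($8465): 20% coinsurance on $8465 = $1693. Member pays $1693; OOP now $5014.80. Plan pays $8465 − $1693 = $6772.

$6772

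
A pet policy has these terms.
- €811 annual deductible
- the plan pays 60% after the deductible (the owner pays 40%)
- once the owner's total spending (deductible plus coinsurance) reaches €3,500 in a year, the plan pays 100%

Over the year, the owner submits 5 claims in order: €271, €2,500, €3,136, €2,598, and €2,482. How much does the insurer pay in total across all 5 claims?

€7,487

#1 (€271): fully absorbed by the deductible. Owner pays €271; OOP now €271. Plan pays €271 − €271 = €0.
#2 (€2,500): €540 finishes the deductible; €1,960 goes to coinsurance; owner's 40% is €784. Cost to owner: €1,324. OOP to date €1,595. Insurer: €2,500 − €1,324 = €1,176.
#3 (€3,136): 40% coinsurance on €3,136 = €1,254.40. Owner pays €1,254.40; OOP now €2,849.40. Plan pays €3,136 − €1,254.40 = €1,881.60.
#4 (€2,598): deductible met; 40% of €2,598 = €1,039.20. Adding that to €2,849.40 gives €3,888.60, past the €3,500 cap; owner pays only €3,500 − €2,849.40 = €650.60. Plan pays €2,598 − €650.60 = €1,947.40.
#5 (€2,482): deductible met; 40% of €2,482 = €992.80. OOP would hit €4,492.80 > €3,500, so the cap limits the owner to €3,500 − €3,500 = €0. Insurer: €2,482 − €0 = €2,482.
Insurer total = bills − owner's total = €10,987 − €3,500 = €7,487.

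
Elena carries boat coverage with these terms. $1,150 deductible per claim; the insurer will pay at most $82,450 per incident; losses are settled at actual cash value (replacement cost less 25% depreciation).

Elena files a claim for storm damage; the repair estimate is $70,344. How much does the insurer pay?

$51,608

Actual cash value after 25% depreciation: $70,344 × 75% = $52,758.
After the deductible, $52,758 − $1,150 = $51,608 remains.
$51,608 ≤ $82,450, so the limit doesn't bind; insurer pays $51,608.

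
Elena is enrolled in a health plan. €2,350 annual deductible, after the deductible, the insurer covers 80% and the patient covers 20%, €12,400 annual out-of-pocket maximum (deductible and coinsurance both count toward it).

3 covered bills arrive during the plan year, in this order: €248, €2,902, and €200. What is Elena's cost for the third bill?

€40

Claim 1 — €248: entire amount goes to the deductible. Patient owes €248 (running OOP €248).
Claim 2 — €2,902: €2,102 finishes the deductible; €800 goes to coinsurance; coinsurance €800 × 20% = €160. Cost to patient: €2,262. OOP to date €2,510.
Claim 3 — €200: deductible already satisfied, so patient's share is 20% × €200 = €40. Patient pays €40; OOP now €2,550.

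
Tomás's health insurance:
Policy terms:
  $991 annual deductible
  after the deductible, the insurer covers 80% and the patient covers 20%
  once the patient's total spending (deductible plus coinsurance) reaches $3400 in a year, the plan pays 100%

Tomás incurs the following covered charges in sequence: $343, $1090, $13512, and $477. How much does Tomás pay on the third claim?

$2320.60

Claim 1 ($343): all of it applies to the deductible. Cost to patient: $343. OOP to date $343.
Claim 2 ($1090): $648 finishes the deductible; $442 goes to coinsurance; coinsurance $442 × 20% = $88.40. Cost to patient: $736.40. OOP to date $1079.40.
Claim 3 ($13512): 20% coinsurance on $13512 = $2702.40. OOP would hit $3781.80 > $3400, so the cap limits the patient to $3400 − $1079.40 = $2320.60.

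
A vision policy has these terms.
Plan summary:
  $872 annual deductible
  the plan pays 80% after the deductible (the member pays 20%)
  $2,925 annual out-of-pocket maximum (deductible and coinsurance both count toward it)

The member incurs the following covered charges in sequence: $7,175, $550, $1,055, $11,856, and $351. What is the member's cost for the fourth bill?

$471.40

Claim 1 — $7,175: $872 to deductible, leaving $6,303; 20% of $6,303 = $1,260.60. Member pays $2,132.60; OOP now $2,132.60.
Claim 2 — $550: deductible already satisfied, so member's share is 20% × $550 = $110. Cost to member: $110. OOP to date $2,242.60.
Claim 3 — $1,055: 20% coinsurance on $1,055 = $211. Member pays $211; OOP now $2,453.60.
Claim 4 — $11,856: 20% coinsurance on $11,856 = $2,371.20. That would push OOP to $4,824.80, over the $2,925 cap, so member pays $2,925 − $2,453.60 = $471.40.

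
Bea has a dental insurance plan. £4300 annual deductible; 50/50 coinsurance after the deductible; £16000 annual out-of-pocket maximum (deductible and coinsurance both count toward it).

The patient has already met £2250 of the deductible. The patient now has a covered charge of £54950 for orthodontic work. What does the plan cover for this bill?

£41200

£2250 of the £4300 deductible is already met, leaving £2050.
The remaining £52900 (= £54950 − £2050) moves to coinsurance.
Patient's 50% share of £52900 is £26450.
That puts the patient's cost at £2050 + £26450 = £28500 before any cap.
Adding £28500 to the £2250 already spent would give £30750, which exceeds the £16000 cap; the patient pays just £16000 − £2250 = £13750.
Insurer pays the balance: £54950 − £13750 = £41200.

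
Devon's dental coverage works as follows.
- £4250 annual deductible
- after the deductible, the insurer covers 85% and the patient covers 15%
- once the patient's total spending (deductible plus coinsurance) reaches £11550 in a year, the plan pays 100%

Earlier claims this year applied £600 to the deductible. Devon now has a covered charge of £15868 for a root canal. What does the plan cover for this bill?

Remaining deductible: £4250 − £600 = £3650.
The remaining £12218 (= £15868 − £3650) moves to coinsurance.
Coinsurance: £12218 × 15% = £1832.70.
So the patient owes £3650 + £1832.70 = £5482.70 before any cap.
Cumulative spending £600 + £5482.70 = £6082.70 stays under the £11550 maximum.
Insurer pays the balance: £15868 − £5482.70 = £10385.30.

£10385.30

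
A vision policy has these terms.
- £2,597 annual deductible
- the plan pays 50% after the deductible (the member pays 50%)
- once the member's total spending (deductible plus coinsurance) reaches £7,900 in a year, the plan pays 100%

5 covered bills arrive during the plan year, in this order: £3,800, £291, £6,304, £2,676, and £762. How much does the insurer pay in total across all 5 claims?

£5,933

Claim 1 — £3,800: £2,597 to deductible, leaving £1,203; 50% of £1,203 = £601.50. Member pays £3,198.50; OOP now £3,198.50. Plan pays £3,800 − £3,198.50 = £601.50.
Claim 2 — £291: deductible met; 50% of £291 = £145.50. Cost to member: £145.50. OOP to date £3,344. Insurer: £291 − £145.50 = £145.50.
Claim 3 — £6,304: deductible met; 50% of £6,304 = £3,152. Cost to member: £3,152. OOP to date £6,496. Plan pays £6,304 − £3,152 = £3,152.
Claim 4 — £2,676: 50% coinsurance on £2,676 = £1,338. Cost to member: £1,338. OOP to date £7,834. Insurer: £2,676 − £1,338 = £1,338.
Claim 5 — £762: deductible already satisfied, so member's share is 50% × £762 = £381. That would push OOP to £8,215, over the £7,900 cap, so member pays £7,900 − £7,834 = £66. Plan pays £762 − £66 = £696.
Insurer total: £601.50 + £145.50 + £3,152 + £1,338 + £696 = £5,933.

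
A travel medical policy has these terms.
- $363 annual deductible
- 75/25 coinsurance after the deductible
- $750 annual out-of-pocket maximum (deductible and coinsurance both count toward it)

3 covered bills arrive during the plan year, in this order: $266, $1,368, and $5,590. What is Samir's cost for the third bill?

#1 ($266): entire amount goes to the deductible. Traveler owes $266 (running OOP $266).
#2 ($1,368): $97 to deductible, leaving $1,271; traveler's 25% is $317.75. Traveler pays $414.75; OOP now $680.75.
#3 ($5,590): deductible already satisfied, so traveler's share is 25% × $5,590 = $1,397.50. OOP would hit $2,078.25 > $750, so the cap limits the traveler to $750 − $680.75 = $69.25.

$69.25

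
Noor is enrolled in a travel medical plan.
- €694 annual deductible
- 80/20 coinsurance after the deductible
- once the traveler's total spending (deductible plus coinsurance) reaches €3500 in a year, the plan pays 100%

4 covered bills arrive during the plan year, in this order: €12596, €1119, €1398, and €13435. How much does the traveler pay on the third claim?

€201.80

Claim 1 (€12596): €694 to deductible, leaving €11902; 20% of €11902 = €2380.40. Cost to traveler: €3074.40. OOP to date €3074.40.
Claim 2 (€1119): deductible already satisfied, so traveler's share is 20% × €1119 = €223.80. Cost to traveler: €223.80. OOP to date €3298.20.
Claim 3 (€1398): deductible met; 20% of €1398 = €279.60. Adding that to €3298.20 gives €3577.80, past the €3500 cap; traveler pays only €3500 − €3298.20 = €201.80.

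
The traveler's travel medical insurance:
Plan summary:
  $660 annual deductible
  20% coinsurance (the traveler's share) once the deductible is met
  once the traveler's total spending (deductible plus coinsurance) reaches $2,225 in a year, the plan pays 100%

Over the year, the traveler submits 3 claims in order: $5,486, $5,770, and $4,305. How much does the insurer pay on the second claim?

#1 ($5,486): $660 finishes the deductible; $4,826 goes to coinsurance; traveler's 20% is $965.20. Traveler owes $1,625.20 (running OOP $1,625.20). Insurer: $5,486 − $1,625.20 = $3,860.80.
#2 ($5,770): deductible met; 20% of $5,770 = $1,154. Adding that to $1,625.20 gives $2,779.20, past the $2,225 cap; traveler pays only $2,225 − $1,625.20 = $599.80. Insurer: $5,770 − $599.80 = $5,170.20.

$5,170.20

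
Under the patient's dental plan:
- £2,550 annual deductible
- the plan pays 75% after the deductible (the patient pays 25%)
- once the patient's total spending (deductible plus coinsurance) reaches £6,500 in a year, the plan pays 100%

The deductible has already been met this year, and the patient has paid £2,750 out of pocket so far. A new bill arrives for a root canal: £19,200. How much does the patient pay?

£3,750

The deductible is already satisfied, so the full bill goes to coinsurance.
25% of £19,200 = £4,800 falls to the patient.
Adding £4,800 to the £2,750 already spent would give £7,550, which exceeds the £6,500 cap; the patient pays just £6,500 − £2,750 = £3,750.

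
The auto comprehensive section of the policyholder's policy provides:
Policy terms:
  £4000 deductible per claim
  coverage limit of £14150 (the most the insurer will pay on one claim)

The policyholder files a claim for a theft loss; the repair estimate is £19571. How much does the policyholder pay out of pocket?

£5421

Subtract the deductible: £19571 − £4000 = £15571.
£15571 exceeds the £14150 limit, so the insurer pays the limit: £14150.
Out of pocket: £19571 − £14150 = £5421.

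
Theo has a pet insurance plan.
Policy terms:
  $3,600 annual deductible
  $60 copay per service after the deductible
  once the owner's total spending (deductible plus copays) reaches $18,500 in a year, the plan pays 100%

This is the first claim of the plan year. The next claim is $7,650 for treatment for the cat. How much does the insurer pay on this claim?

Deductible not yet touched, so the first $3,600 of the bill goes to the deductible.
The remaining $4,050 (= $7,650 − $3,600) moves to the copay.
Copay on this service: $60.
That puts the owner's cost at $3,600 + $60 = $3,660 before any cap.
Total out-of-pocket so far would be $0 + $3,660 = $3,660, below the $18,500 cap — no reduction.
The plan picks up $7,650 − $3,660 = $3,990.

$3,990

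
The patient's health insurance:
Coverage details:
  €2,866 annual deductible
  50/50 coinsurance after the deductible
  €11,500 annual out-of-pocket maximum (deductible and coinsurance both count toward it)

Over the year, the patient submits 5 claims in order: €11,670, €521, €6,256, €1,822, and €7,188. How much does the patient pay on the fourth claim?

Bill 1, €11,670: €2,866 to deductible, leaving €8,804; patient's 50% is €4,402. Patient owes €7,268 (running OOP €7,268).
Bill 2, €521: deductible already satisfied, so patient's share is 50% × €521 = €260.50. Cost to patient: €260.50. OOP to date €7,528.50.
Bill 3, €6,256: deductible met; 50% of €6,256 = €3,128. Patient owes €3,128 (running OOP €10,656.50).
Bill 4, €1,822: deductible already satisfied, so patient's share is 50% × €1,822 = €911. That would push OOP to €11,567.50, over the €11,500 cap, so patient pays €11,500 − €10,656.50 = €843.50.

€843.50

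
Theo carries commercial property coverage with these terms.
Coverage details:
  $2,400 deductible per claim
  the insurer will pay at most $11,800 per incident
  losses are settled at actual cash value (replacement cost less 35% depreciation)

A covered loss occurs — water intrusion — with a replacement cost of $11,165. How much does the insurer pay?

Depreciate 35%: the covered value is $11,165 × 0.65 = $7,257.25.
After the deductible, $7,257.25 − $2,400 = $4,857.25 remains.
$4,857.25 is within the $11,800 limit, so the insurer pays $4,857.25.

$4,857.25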